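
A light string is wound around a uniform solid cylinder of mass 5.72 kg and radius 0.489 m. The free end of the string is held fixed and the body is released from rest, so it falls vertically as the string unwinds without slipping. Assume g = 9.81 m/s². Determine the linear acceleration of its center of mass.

a ≈ 6.54 m/s²

Translation: Mg − T = Ma. Rotation about the center: TR = Iα with I = ½MR².
With a = αR: T = (I/R²)a = (1/2)M a, so Mg = (1 + 0.5000)Ma.
a = g/(1 + 0.5000) = 9.81/1.500 = 6.540 m/s².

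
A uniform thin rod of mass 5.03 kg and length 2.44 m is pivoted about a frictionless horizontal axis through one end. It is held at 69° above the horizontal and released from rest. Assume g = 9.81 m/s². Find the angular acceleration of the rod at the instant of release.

About the pivot, I = (1/3)ML² = (1/3)(5.03)(2.44)² = 9.982 kg·m².
The weight acts at the center, a distance L/2 = 1.220 m from the pivot; τ = Mg(L/2) cos 69° = 21.57 N·m.
α = τ/I = 21.57/9.982 = 2.161 rad/s².

α ≈ 2.16 rad/s²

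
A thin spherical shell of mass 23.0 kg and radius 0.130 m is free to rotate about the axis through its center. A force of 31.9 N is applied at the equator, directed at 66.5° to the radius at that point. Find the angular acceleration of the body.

I = (2/3)MR² = (2/3)(23.0)(0.130)² = 0.2591 kg·m².
Only the tangential component produces torque: τ = F R sinθ = (31.9)(0.130) sin 66.5° = 3.803 N·m.
From τ = Iα: α = 3.803/0.2591 = 14.68 rad/s².

α ≈ 14.7 rad/s²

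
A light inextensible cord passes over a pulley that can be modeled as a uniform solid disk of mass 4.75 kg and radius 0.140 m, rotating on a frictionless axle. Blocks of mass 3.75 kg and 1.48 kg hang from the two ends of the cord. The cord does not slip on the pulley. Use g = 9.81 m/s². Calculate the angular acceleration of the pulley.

I = ½MR² = (1/2)(4.75)(0.140)² = 0.04655 kg·m².
Heavier block: m₁g − T₁ = m₁a. Lighter block: T₂ − m₂g = m₂a.
Pulley: (T₁ − T₂)R = Iα = I(a/R), so T₁ − T₂ = (I/R²)a = (1/2)M_p a = 2.375·a.
Adding the three: (m₁ − m₂)g = (m₁ + m₂ + 2.375)a, so a = (3.75 − 1.48)(9.81)/(3.75 + 1.48 + 2.375) = 2.928 m/s².
α = a/R = 2.928/0.140 = 20.92 rad/s².

α ≈ 20.9 rad/s²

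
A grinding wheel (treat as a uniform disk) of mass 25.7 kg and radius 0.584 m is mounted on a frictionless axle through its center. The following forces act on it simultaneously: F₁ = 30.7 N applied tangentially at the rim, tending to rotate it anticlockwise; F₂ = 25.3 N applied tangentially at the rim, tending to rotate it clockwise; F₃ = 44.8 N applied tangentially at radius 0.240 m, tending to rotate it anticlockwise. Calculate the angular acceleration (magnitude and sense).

I = ½MR² = (1/2)(25.7)(0.584)² = 4.383 kg·m².
Taking anticlockwise as positive: τ₁ = +(30.7)(0.584) = +17.93 N·m; τ₂ = −(25.3)(0.584) = −14.78 N·m; τ₃ = +(44.8)(0.240) = +10.75 N·m.
Net torque τ = 13.91 N·m.
α = τ/I = 13.91/4.383 = 3.173 rad/s².

α ≈ 3.17 rad/s², anticlockwise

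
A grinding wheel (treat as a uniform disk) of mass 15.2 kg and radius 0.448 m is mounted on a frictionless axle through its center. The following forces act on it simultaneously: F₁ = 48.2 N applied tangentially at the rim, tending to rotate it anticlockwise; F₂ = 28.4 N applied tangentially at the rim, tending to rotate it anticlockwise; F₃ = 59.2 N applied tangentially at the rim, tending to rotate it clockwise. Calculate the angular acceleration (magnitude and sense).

I = ½MR² = (1/2)(15.2)(0.448)² = 1.525 kg·m².
Taking anticlockwise as positive: τ₁ = +(48.2)(0.448) = +21.59 N·m; τ₂ = +(28.4)(0.448) = +12.72 N·m; τ₃ = −(59.2)(0.448) = −26.52 N·m.
Net torque τ = 7.795 N·m.
α = τ/I = 7.795/1.525 = 5.110 rad/s².

α ≈ 5.11 rad/s², anticlockwise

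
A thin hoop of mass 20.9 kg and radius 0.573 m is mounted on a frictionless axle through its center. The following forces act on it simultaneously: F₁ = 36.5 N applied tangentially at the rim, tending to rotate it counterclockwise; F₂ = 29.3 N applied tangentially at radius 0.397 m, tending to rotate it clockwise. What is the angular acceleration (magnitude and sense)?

I = MR² = (20.9)(0.573)² = 6.862 kg·m².
Taking counterclockwise as positive: τ₁ = +(36.5)(0.573) = +20.91 N·m; τ₂ = −(29.3)(0.397) = −11.63 N·m.
Net torque τ = 9.282 N·m.
α = τ/I = 9.282/6.862 = 1.353 rad/s².

α ≈ 1.35 rad/s², counterclockwise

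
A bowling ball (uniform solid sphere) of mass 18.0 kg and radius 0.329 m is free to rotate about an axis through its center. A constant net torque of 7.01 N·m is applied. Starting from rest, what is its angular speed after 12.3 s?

I = (2/5)MR² = (2/5)(18.0)(0.329)² = 0.7793 kg·m².
α = τ/I = 7.01/0.7793 = 8.995 rad/s².
ω = ω₀ + αt = 0 + (8.995)(12.3) = 110.6 rad/s.

ω ≈ 111 rad/s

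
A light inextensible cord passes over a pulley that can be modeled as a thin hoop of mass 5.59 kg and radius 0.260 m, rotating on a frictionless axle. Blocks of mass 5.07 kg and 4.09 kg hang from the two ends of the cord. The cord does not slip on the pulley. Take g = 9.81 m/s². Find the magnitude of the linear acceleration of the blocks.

I = MR² = (5.59)(0.260)² = 0.3779 kg·m².
Heavier block: m₁g − T₁ = m₁a. Lighter block: T₂ − m₂g = m₂a.
Pulley: (T₁ − T₂)R = Iα = I(a/R), so T₁ − T₂ = (I/R²)a = 1·M_p a = 5.590·a.
Adding the three: (m₁ − m₂)g = (m₁ + m₂ + 5.590)a, so a = (5.07 − 4.09)(9.81)/(5.07 + 4.09 + 5.590) = 0.6518 m/s².

a ≈ 0.652 m/s²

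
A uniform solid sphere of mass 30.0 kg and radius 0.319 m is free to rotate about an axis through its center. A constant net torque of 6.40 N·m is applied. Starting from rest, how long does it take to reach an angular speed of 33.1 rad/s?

t ≈ 6.32 s

I = (2/5)MR² = (2/5)(30.0)(0.319)² = 1.221 kg·m².
α = τ/I = 6.40/1.221 = 5.241 rad/s².
ω = αt ⇒ t = ω/α = 33.1/5.241 = 6.316 s.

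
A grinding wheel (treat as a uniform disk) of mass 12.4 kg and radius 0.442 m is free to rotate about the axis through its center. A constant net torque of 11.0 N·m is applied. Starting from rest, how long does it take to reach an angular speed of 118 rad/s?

t ≈ 13.0 s

I = ½MR² = (1/2)(12.4)(0.442)² = 1.211 kg·m².
α = τ/I = 11.0/1.211 = 9.081 rad/s².
ω = αt ⇒ t = ω/α = 118/9.081 = 12.99 s.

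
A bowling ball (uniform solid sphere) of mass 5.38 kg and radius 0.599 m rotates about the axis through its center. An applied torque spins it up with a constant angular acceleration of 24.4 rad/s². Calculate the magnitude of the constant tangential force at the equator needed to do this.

I = (2/5)MR² = (2/5)(5.38)(0.599)² = 0.7721 kg·m².
The required torque is τ = Iα = (0.7721)(24.40) = 18.84 N·m.
A tangential force at the equator gives τ = FR, so F = τ/R = 18.84/0.599 = 31.45 N.

F ≈ 31.5 N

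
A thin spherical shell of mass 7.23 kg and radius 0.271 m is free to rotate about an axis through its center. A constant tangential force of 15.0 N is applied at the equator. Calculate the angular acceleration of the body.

I = (2/3)MR² = (2/3)(7.23)(0.271)² = 0.3540 kg·m².
τ = F R = (15.0)(0.271) = 4.065 N·m.
From τ = Iα: α = 4.065/0.3540 = 11.48 rad/s².

α ≈ 11.5 rad/s²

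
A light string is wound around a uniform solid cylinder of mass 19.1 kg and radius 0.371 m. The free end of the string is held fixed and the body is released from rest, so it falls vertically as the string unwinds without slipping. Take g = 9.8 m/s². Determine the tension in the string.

T ≈ 62.4 N

Translation: Mg − T = Ma. Rotation about the center: TR = Iα with I = ½MR².
With a = αR: T = (I/R²)a = (1/2)M a, so Mg = (1 + 0.5000)Ma.
a = g/(1 + 0.5000) = 9.8/1.500 = 6.533 m/s².
T = 0.5000·M·a = (0.5000)(19.1)(6.533) = 62.39 N.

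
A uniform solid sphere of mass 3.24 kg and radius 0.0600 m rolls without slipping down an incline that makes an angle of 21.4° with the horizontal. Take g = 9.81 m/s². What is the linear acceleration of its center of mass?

Translation along the incline: Mg sinθ − f = Ma.
Rotation about the center: fR = Iα with I = (2/5)MR². No-slip gives a = αR, so f = (I/R²)a = (2/5)M a.
Substituting: Mg sinθ = (1 + 0.4000)Ma, so a = g sinθ/(1 + 0.4000) = (9.81) sin 21.4° / 1.400 = 2.557 m/s².

a ≈ 2.56 m/s²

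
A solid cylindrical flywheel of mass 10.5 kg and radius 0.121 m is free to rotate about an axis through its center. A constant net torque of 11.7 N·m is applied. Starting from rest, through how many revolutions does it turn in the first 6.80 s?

≈ 560 revolutions

I = ½MR² = (1/2)(10.5)(0.121)² = 0.07687 kg·m².
α = τ/I = 11.7/0.07687 = 152.2 rad/s².
θ = ½αt² = ½(152.2)(6.80)² = 3519 rad.
Revolutions = θ/(2π) = 560.1.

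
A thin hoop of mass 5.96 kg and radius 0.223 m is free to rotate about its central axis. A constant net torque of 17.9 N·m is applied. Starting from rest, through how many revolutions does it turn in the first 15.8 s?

I = MR² = (5.96)(0.223)² = 0.2964 kg·m².
α = τ/I = 17.9/0.2964 = 60.39 rad/s².
θ = ½αt² = ½(60.39)(15.8)² = 7538 rad.
Revolutions = θ/(2π) = 1200.

≈ 1200 revolutions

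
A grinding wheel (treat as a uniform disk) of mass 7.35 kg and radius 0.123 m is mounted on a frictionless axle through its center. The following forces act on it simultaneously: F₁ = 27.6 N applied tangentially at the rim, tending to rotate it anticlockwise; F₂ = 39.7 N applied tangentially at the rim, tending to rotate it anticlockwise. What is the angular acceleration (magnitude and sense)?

α ≈ 149 rad/s², anticlockwise

I = ½MR² = (1/2)(7.35)(0.123)² = 0.05560 kg·m².
Taking anticlockwise as positive: τ₁ = +(27.6)(0.123) = +3.395 N·m; τ₂ = +(39.7)(0.123) = +4.883 N·m.
Net torque τ = 8.278 N·m.
α = τ/I = 8.278/0.05560 = 148.9 rad/s².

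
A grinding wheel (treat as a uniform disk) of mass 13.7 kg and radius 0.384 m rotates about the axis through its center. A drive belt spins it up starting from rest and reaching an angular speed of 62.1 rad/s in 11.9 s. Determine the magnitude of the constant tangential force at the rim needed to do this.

F ≈ 13.7 N

I = ½MR² = (1/2)(13.7)(0.384)² = 1.010 kg·m².
α = Δω/Δt = (62.1 − 0)/11.9 = 5.218 rad/s².
The required torque is τ = Iα = (1.010)(5.218) = 5.271 N·m.
A tangential force at the rim gives τ = FR, so F = τ/R = 5.271/0.384 = 13.73 N.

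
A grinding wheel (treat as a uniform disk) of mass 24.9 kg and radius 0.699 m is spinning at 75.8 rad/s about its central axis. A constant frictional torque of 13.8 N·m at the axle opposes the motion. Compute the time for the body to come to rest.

I = ½MR² = (1/2)(24.9)(0.699)² = 6.083 kg·m².
The net torque has magnitude 13.8 N·m, opposing ω.
|α| = τ/I = 13.80/6.083 = 2.269 rad/s² (deceleration).
0 = ω₀ − |α|t ⇒ t = ω₀/|α| = 75.8/2.269 = 33.41 s.

t ≈ 33.4 s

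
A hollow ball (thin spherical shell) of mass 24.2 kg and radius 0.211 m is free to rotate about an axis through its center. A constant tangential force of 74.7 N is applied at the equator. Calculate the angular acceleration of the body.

α ≈ 21.9 rad/s²

I = (2/3)MR² = (2/3)(24.2)(0.211)² = 0.7183 kg·m².
τ = F R = (74.7)(0.211) = 15.76 N·m.
Newton's second law for rotation, τ = Iα, gives α = τ/I = 15.76/0.7183 = 21.94 rad/s².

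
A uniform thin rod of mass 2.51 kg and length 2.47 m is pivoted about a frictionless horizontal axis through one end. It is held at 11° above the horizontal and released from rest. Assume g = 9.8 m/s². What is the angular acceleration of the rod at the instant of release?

About the pivot, I = (1/3)ML² = (1/3)(2.51)(2.47)² = 5.104 kg·m².
The weight acts at the center, a distance L/2 = 1.235 m from the pivot; τ = Mg(L/2) cos 11° = 29.82 N·m.
α = τ/I = 29.82/5.104 = 5.842 rad/s².

α ≈ 5.84 rad/s²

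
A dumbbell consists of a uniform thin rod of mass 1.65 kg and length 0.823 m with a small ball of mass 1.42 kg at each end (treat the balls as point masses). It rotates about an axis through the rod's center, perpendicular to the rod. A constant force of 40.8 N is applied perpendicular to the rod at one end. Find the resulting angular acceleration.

α ≈ 29.2 rad/s²

I_rod = (1/12)ML² = (1/12)(1.65)(0.823)² = 0.09313 kg·m².
I_balls = 2·m·(L/2)² = 2(1.42)(0.4115)² = 0.4809 kg·m².
Total I = 0.5740 kg·m².
τ = F·(L/2) = (40.8)(0.411) = 16.79 N·m.
α = τ/I = 16.79/0.5740 = 29.25 rad/s².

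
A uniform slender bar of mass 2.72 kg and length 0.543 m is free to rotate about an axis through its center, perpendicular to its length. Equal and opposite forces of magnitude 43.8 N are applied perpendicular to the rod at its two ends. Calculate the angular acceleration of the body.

I = (1/12)ML² = (1/12)(2.72)(0.543)² = 0.06683 kg·m².
The couple gives τ = F·(L/2) + F·(L/2) = F L = (43.8)(0.543) = 23.78 N·m.
From τ = Iα: α = 23.78/0.06683 = 355.9 rad/s².

α ≈ 356 rad/s²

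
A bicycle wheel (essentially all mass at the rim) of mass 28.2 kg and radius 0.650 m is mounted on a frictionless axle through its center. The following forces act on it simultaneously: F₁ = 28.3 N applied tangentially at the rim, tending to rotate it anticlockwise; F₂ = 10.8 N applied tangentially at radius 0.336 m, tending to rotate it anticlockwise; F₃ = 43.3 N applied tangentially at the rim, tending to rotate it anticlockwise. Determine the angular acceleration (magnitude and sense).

α ≈ 4.21 rad/s², anticlockwise

I = MR² = (28.2)(0.650)² = 11.91 kg·m².
Taking anticlockwise as positive: τ₁ = +(28.3)(0.650) = +18.39 N·m; τ₂ = +(10.8)(0.336) = +3.629 N·m; τ₃ = +(43.3)(0.650) = +28.14 N·m.
Net torque τ = 50.17 N·m.
α = τ/I = 50.17/11.91 = 4.211 rad/s².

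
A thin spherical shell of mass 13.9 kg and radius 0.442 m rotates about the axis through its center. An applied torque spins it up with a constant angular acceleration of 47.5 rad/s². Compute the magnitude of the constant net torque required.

I = (2/3)MR² = (2/3)(13.9)(0.442)² = 1.810 kg·m².
τ = Iα = (1.810)(47.50) = 85.99 N·m.

τ ≈ 86.0 N·m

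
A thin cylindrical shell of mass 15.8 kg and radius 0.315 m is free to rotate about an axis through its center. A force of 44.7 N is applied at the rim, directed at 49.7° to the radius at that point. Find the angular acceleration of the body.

α ≈ 6.85 rad/s²

I = MR² = (15.8)(0.315)² = 1.568 kg·m².
Only the tangential component produces torque: τ = F R sinθ = (44.7)(0.315) sin 49.7° = 10.74 N·m.
Newton's second law for rotation, τ = Iα, gives α = τ/I = 10.74/1.568 = 6.850 rad/s².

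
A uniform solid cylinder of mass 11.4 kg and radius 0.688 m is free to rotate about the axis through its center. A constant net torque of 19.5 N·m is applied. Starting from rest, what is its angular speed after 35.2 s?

I = ½MR² = (1/2)(11.4)(0.688)² = 2.698 kg·m².
α = τ/I = 19.5/2.698 = 7.227 rad/s².
ω = ω₀ + αt = 0 + (7.227)(35.2) = 254.4 rad/s.

ω ≈ 254 rad/s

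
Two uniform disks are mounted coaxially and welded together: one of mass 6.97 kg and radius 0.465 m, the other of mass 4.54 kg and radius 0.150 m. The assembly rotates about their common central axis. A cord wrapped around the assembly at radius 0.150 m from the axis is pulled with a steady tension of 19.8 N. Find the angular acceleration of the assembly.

α ≈ 3.69 rad/s²

I = ½M₁R₁² + ½M₂R₂² = ½(6.97)(0.465)² + ½(4.54)(0.150)² = 0.8046 kg·m².
τ = F r = (19.8)(0.150) = 2.970 N·m.
α = τ/I = 2.970/0.8046 = 3.691 rad/s².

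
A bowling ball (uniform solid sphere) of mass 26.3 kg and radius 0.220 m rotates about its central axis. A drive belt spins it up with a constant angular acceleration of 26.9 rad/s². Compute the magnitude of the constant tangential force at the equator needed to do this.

I = (2/5)MR² = (2/5)(26.3)(0.220)² = 0.5092 kg·m².
The required torque is τ = Iα = (0.5092)(26.90) = 13.70 N·m.
A tangential force at the equator gives τ = FR, so F = τ/R = 13.70/0.220 = 62.26 N.

F ≈ 62.3 N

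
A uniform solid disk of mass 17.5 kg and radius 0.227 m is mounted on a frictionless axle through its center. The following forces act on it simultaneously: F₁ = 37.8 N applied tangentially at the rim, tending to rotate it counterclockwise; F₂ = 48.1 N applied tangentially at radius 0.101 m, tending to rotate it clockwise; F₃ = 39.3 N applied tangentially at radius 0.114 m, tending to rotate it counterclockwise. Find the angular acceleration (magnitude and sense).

α ≈ 18.2 rad/s², counterclockwise

I = ½MR² = (1/2)(17.5)(0.227)² = 0.4509 kg·m².
Taking counterclockwise as positive: τ₁ = +(37.8)(0.227) = +8.581 N·m; τ₂ = −(48.1)(0.101) = −4.858 N·m; τ₃ = +(39.3)(0.114) = +4.480 N·m.
Net torque τ = 8.203 N·m.
α = τ/I = 8.203/0.4509 = 18.19 rad/s².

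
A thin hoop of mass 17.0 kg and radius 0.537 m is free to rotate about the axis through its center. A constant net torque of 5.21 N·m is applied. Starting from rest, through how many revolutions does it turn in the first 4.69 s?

I = MR² = (17.0)(0.537)² = 4.902 kg·m².
α = τ/I = 5.21/4.902 = 1.063 rad/s².
θ = ½αt² = ½(1.063)(4.69)² = 11.69 rad.
Revolutions = θ/(2π) = 1.860.

≈ 1.86 revolutions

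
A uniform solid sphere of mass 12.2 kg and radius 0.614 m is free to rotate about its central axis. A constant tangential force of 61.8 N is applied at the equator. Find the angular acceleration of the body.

α ≈ 20.6 rad/s²

I = (2/5)MR² = (2/5)(12.2)(0.614)² = 1.840 kg·m².
τ = F R = (61.8)(0.614) = 37.95 N·m.
From τ = Iα: α = 37.95/1.840 = 20.63 rad/s².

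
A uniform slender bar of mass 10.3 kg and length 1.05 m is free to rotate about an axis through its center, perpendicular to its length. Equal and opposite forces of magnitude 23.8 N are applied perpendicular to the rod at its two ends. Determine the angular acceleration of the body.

α ≈ 26.4 rad/s²

I = (1/12)ML² = (1/12)(10.3)(1.05)² = 0.9463 kg·m².
The couple gives τ = F·(L/2) + F·(L/2) = F L = (23.8)(1.05) = 24.99 N·m.
From τ = Iα: α = 24.99/0.9463 = 26.41 rad/s².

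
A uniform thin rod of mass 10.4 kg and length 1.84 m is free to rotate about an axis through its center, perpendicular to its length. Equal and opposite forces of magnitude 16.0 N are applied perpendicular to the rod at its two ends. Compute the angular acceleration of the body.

α ≈ 10.0 rad/s²

I = (1/12)ML² = (1/12)(10.4)(1.84)² = 2.934 kg·m².
The couple gives τ = F·(L/2) + F·(L/2) = F L = (16.0)(1.84) = 29.44 N·m.
From τ = Iα: α = 29.44/2.934 = 10.03 rad/s².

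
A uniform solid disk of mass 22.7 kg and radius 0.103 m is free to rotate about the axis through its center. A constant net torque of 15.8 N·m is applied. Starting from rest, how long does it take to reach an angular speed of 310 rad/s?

I = ½MR² = (1/2)(22.7)(0.103)² = 0.1204 kg·m².
α = τ/I = 15.8/0.1204 = 131.2 rad/s².
ω = αt ⇒ t = ω/α = 310/131.2 = 2.363 s.

t ≈ 2.36 s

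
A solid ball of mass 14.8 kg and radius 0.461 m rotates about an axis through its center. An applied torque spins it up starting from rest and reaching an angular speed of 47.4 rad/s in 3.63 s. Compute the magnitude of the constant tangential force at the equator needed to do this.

I = (2/5)MR² = (2/5)(14.8)(0.461)² = 1.258 kg·m².
α = Δω/Δt = (47.4 − 0)/3.63 = 13.06 rad/s².
The required torque is τ = Iα = (1.258)(13.06) = 16.43 N·m.
A tangential force at the equator gives τ = FR, so F = τ/R = 16.43/0.461 = 35.64 N.

F ≈ 35.6 N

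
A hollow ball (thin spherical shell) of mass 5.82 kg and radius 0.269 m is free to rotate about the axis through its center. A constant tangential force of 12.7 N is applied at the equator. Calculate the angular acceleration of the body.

α ≈ 12.2 rad/s²

I = (2/3)MR² = (2/3)(5.82)(0.269)² = 0.2808 kg·m².
τ = F R = (12.7)(0.269) = 3.416 N·m.
Newton's second law for rotation, τ = Iα, gives α = τ/I = 3.416/0.2808 = 12.17 rad/s².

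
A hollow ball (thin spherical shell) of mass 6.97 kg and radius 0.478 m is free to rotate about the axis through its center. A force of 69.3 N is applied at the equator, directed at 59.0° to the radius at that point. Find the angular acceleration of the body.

I = (2/3)MR² = (2/3)(6.97)(0.478)² = 1.062 kg·m².
Only the tangential component produces torque: τ = F R sinθ = (69.3)(0.478) sin 59.0° = 28.39 N·m.
Newton's second law for rotation, τ = Iα, gives α = τ/I = 28.39/1.062 = 26.74 rad/s².

α ≈ 26.7 rad/s²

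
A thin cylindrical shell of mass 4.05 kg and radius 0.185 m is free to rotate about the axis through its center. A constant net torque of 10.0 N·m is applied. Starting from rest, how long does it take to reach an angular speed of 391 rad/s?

t ≈ 5.42 s

I = MR² = (4.05)(0.185)² = 0.1386 kg·m².
α = τ/I = 10.0/0.1386 = 72.14 rad/s².
ω = αt ⇒ t = ω/α = 391/72.14 = 5.420 s.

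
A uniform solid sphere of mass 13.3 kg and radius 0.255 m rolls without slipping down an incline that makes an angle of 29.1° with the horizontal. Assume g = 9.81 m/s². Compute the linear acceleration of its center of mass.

a ≈ 3.41 m/s²

Translation along the incline: Mg sinθ − f = Ma.
Rotation about the center: fR = Iα with I = (2/5)MR². No-slip gives a = αR, so f = (I/R²)a = (2/5)M a.
Substituting: Mg sinθ = (1 + 0.4000)Ma, so a = g sinθ/(1 + 0.4000) = (9.81) sin 29.1° / 1.400 = 3.408 m/s².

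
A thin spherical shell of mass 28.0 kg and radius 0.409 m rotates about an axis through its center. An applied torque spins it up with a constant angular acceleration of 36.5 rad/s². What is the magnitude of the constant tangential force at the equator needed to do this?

I = (2/3)MR² = (2/3)(28.0)(0.409)² = 3.123 kg·m².
The required torque is τ = Iα = (3.123)(36.50) = 114.0 N·m.
A tangential force at the equator gives τ = FR, so F = τ/R = 114.0/0.409 = 278.7 N.

F ≈ 279 N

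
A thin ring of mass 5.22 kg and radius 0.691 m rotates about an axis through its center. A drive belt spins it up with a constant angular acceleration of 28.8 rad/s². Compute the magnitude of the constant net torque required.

τ ≈ 71.8 N·m

I = MR² = (5.22)(0.691)² = 2.492 kg·m².
τ = Iα = (2.492)(28.80) = 71.78 N·m.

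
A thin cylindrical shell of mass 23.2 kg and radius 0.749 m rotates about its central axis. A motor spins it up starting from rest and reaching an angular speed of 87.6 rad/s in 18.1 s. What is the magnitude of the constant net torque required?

τ ≈ 63.0 N·m

I = MR² = (23.2)(0.749)² = 13.02 kg·m².
α = Δω/Δt = (87.6 − 0)/18.1 = 4.840 rad/s².
τ = Iα = (13.02)(4.840) = 62.99 N·m.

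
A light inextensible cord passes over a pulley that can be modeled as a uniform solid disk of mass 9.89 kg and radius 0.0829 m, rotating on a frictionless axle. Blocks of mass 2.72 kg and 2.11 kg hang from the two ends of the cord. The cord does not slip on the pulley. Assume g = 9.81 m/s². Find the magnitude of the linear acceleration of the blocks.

a ≈ 0.612 m/s²

I = ½MR² = (1/2)(9.89)(0.0829)² = 0.03398 kg·m².
Heavier block: m₁g − T₁ = m₁a. Lighter block: T₂ − m₂g = m₂a.
Pulley: (T₁ − T₂)R = Iα = I(a/R), so T₁ − T₂ = (I/R²)a = (1/2)M_p a = 4.945·a.
Adding the three: (m₁ − m₂)g = (m₁ + m₂ + 4.945)a, so a = (2.72 − 2.11)(9.81)/(2.72 + 2.11 + 4.945) = 0.6122 m/s².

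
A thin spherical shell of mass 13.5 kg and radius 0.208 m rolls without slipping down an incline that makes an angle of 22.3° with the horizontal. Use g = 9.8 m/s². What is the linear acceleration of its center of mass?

a ≈ 2.23 m/s²

Translation along the incline: Mg sinθ − f = Ma.
Rotation about the center: fR = Iα with I = (2/3)MR². No-slip gives a = αR, so f = (I/R²)a = (2/3)M a.
Substituting: Mg sinθ = (1 + 0.6667)Ma, so a = g sinθ/(1 + 0.6667) = (9.8) sin 22.3° / 1.667 = 2.231 m/s².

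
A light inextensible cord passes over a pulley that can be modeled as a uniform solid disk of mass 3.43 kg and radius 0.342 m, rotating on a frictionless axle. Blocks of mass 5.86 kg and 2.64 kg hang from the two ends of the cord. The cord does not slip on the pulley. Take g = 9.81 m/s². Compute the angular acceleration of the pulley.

α ≈ 9.04 rad/s²

I = ½MR² = (1/2)(3.43)(0.342)² = 0.2006 kg·m².
Heavier block: m₁g − T₁ = m₁a. Lighter block: T₂ − m₂g = m₂a.
Pulley: (T₁ − T₂)R = Iα = I(a/R), so T₁ − T₂ = (I/R²)a = (1/2)M_p a = 1.715·a.
Adding the three: (m₁ − m₂)g = (m₁ + m₂ + 1.715)a, so a = (5.86 − 2.64)(9.81)/(5.86 + 2.64 + 1.715) = 3.092 m/s².
α = a/R = 3.092/0.342 = 9.042 rad/s².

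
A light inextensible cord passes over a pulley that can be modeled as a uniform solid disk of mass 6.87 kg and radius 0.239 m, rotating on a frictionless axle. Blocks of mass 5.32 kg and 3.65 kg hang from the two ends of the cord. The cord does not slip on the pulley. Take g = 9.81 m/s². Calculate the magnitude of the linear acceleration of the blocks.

a ≈ 1.32 m/s²

I = ½MR² = (1/2)(6.87)(0.239)² = 0.1962 kg·m².
Heavier block: m₁g − T₁ = m₁a. Lighter block: T₂ − m₂g = m₂a.
Pulley: (T₁ − T₂)R = Iα = I(a/R), so T₁ − T₂ = (I/R²)a = (1/2)M_p a = 3.435·a.
Adding the three: (m₁ − m₂)g = (m₁ + m₂ + 3.435)a, so a = (5.32 − 3.65)(9.81)/(5.32 + 3.65 + 3.435) = 1.321 m/s².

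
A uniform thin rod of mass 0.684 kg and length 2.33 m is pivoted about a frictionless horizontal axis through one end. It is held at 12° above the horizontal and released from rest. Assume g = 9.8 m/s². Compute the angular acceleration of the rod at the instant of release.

About the pivot, I = (1/3)ML² = (1/3)(0.684)(2.33)² = 1.238 kg·m².
The weight acts at the center, a distance L/2 = 1.165 m from the pivot; τ = Mg(L/2) cos 12° = 7.639 N·m.
α = τ/I = 7.639/1.238 = 6.171 rad/s².
(Equivalently α = (3g/(2L)) cos 12° = 6.171 rad/s².)

α ≈ 6.17 rad/s²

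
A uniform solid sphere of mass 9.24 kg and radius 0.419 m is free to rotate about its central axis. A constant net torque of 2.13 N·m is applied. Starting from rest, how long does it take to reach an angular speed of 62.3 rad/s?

I = (2/5)MR² = (2/5)(9.24)(0.419)² = 0.6489 kg·m².
α = τ/I = 2.13/0.6489 = 3.283 rad/s².
ω = αt ⇒ t = ω/α = 62.3/3.283 = 18.98 s.

t ≈ 19.0 s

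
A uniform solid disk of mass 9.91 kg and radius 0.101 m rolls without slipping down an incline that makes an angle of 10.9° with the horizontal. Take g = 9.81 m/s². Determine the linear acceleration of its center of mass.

Translation along the incline: Mg sinθ − f = Ma.
Rotation about the center: fR = Iα with I = ½MR². No-slip gives a = αR, so f = (I/R²)a = (1/2)M a.
Substituting: Mg sinθ = (1 + 0.5000)Ma, so a = g sinθ/(1 + 0.5000) = (9.81) sin 10.9° / 1.500 = 1.237 m/s².

a ≈ 1.24 m/s²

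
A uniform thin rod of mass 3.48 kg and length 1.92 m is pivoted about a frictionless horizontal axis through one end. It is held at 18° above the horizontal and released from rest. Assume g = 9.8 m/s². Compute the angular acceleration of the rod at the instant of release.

About the pivot, I = (1/3)ML² = (1/3)(3.48)(1.92)² = 4.276 kg·m².
The weight acts at the center, a distance L/2 = 0.9600 m from the pivot; τ = Mg(L/2) cos 18° = 31.14 N·m.
α = τ/I = 31.14/4.276 = 7.282 rad/s².
(Equivalently α = (3g/(2L)) cos 18° = 7.282 rad/s².)

α ≈ 7.28 rad/s²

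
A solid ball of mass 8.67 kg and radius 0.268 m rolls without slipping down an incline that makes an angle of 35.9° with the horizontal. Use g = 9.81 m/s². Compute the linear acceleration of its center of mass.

Translation along the incline: Mg sinθ − f = Ma.
Rotation about the center: fR = Iα with I = (2/5)MR². No-slip gives a = αR, so f = (I/R²)a = (2/5)M a.
Substituting: Mg sinθ = (1 + 0.4000)Ma, so a = g sinθ/(1 + 0.4000) = (9.81) sin 35.9° / 1.400 = 4.109 m/s².

a ≈ 4.11 m/s²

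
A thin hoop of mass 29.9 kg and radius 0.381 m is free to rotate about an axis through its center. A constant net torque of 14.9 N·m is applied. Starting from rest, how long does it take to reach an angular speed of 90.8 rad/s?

I = MR² = (29.9)(0.381)² = 4.340 kg·m².
α = τ/I = 14.9/4.340 = 3.433 rad/s².
ω = αt ⇒ t = ω/α = 90.8/3.433 = 26.45 s.

t ≈ 26.4 s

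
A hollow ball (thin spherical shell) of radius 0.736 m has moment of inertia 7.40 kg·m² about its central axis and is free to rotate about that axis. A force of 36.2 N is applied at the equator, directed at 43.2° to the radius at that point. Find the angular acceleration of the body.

Only the tangential component produces torque: τ = F R sinθ = (36.2)(0.736) sin 43.2° = 18.24 N·m.
Newton's second law for rotation, τ = Iα, gives α = τ/I = 18.24/7.400 = 2.465 rad/s².

α ≈ 2.46 rad/s²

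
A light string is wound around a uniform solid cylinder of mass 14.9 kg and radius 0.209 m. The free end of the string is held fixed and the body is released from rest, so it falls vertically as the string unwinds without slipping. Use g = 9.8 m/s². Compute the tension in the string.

T ≈ 48.7 N

Translation: Mg − T = Ma. Rotation about the center: TR = Iα with I = ½MR².
With a = αR: T = (I/R²)a = (1/2)M a, so Mg = (1 + 0.5000)Ma.
a = g/(1 + 0.5000) = 9.8/1.500 = 6.533 m/s².
T = 0.5000·M·a = (0.5000)(14.9)(6.533) = 48.67 N.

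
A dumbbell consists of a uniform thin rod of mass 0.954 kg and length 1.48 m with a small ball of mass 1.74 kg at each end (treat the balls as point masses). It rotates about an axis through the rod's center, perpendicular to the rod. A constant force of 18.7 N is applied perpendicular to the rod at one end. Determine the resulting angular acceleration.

I_rod = (1/12)ML² = (1/12)(0.954)(1.48)² = 0.1741 kg·m².
I_balls = 2·m·(L/2)² = 2(1.74)(0.7400)² = 1.906 kg·m².
Total I = 2.080 kg·m².
τ = F·(L/2) = (18.7)(0.740) = 13.84 N·m.
α = τ/I = 13.84/2.080 = 6.654 rad/s².

α ≈ 6.65 rad/s²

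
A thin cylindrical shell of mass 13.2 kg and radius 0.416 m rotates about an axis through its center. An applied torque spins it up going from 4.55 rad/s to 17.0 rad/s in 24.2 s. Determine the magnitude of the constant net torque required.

I = MR² = (13.2)(0.416)² = 2.284 kg·m².
α = Δω/Δt = (17.0 − 4.55)/24.2 = 0.5145 rad/s².
τ = Iα = (2.284)(0.5145) = 1.175 N·m.

τ ≈ 1.18 N·m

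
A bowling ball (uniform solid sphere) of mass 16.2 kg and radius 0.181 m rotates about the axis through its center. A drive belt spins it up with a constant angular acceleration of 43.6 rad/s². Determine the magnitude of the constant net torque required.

τ ≈ 9.26 N·m

I = (2/5)MR² = (2/5)(16.2)(0.181)² = 0.2123 kg·m².
τ = Iα = (0.2123)(43.60) = 9.256 N·m.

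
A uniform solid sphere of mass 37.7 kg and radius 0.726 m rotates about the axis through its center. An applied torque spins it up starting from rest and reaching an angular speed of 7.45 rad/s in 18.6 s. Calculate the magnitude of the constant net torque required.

I = (2/5)MR² = (2/5)(37.7)(0.726)² = 7.948 kg·m².
α = Δω/Δt = (7.45 − 0)/18.6 = 0.4005 rad/s².
τ = Iα = (7.948)(0.4005) = 3.184 N·m.

τ ≈ 3.18 N·m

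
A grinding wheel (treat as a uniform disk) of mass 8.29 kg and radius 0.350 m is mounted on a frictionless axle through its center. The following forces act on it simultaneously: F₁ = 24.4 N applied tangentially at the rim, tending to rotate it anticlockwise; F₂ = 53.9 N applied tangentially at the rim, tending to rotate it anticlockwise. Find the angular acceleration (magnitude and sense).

α ≈ 54.0 rad/s², anticlockwise

I = ½MR² = (1/2)(8.29)(0.350)² = 0.5078 kg·m².
Taking anticlockwise as positive: τ₁ = +(24.4)(0.350) = +8.540 N·m; τ₂ = +(53.9)(0.350) = +18.86 N·m.
Net torque τ = 27.40 N·m.
α = τ/I = 27.40/0.5078 = 53.97 rad/s².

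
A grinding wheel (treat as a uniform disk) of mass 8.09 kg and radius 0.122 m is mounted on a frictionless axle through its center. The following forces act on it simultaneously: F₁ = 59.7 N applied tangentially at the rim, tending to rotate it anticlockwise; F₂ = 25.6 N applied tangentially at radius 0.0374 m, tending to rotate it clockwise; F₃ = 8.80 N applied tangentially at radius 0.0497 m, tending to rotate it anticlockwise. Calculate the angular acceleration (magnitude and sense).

α ≈ 112 rad/s², anticlockwise

I = ½MR² = (1/2)(8.09)(0.122)² = 0.06021 kg·m².
Taking anticlockwise as positive: τ₁ = +(59.7)(0.122) = +7.283 N·m; τ₂ = −(25.6)(0.0374) = −0.9574 N·m; τ₃ = +(8.80)(0.0497) = +0.4374 N·m.
Net torque τ = 6.763 N·m.
α = τ/I = 6.763/0.06021 = 112.3 rad/s².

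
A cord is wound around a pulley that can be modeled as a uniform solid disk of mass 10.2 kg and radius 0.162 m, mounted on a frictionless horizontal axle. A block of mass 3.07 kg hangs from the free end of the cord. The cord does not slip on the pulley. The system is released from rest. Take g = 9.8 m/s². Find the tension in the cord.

I = ½MR² = (1/2)(10.2)(0.162)² = 0.1338 kg·m².
Block: mg − T = ma. Pulley: TR = Iα. No-slip: a = αR, so T = (I/R²)a = 5.100·a.
Then mg = (m + 5.100)a, so a = (3.07)(9.8)/(3.07 + 5.100) = 3.682 m/s².
T = 5.100·a = 18.78 N.

T ≈ 18.8 N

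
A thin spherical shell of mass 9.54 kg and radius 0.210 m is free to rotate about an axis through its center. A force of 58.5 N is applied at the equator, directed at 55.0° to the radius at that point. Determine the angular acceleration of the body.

α ≈ 35.9 rad/s²

I = (2/3)MR² = (2/3)(9.54)(0.210)² = 0.2805 kg·m².
Only the tangential component produces torque: τ = F R sinθ = (58.5)(0.210) sin 55.0° = 10.06 N·m.
Newton's second law for rotation, τ = Iα, gives α = τ/I = 10.06/0.2805 = 35.88 rad/s².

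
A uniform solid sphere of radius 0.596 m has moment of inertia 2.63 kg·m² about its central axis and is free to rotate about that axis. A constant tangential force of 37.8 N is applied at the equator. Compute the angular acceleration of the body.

τ = F R = (37.8)(0.596) = 22.53 N·m.
From τ = Iα: α = 22.53/2.630 = 8.566 rad/s².

α ≈ 8.57 rad/s²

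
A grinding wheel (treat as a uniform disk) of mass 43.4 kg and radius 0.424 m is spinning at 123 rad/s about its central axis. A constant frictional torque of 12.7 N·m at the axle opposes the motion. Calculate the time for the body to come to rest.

t ≈ 37.8 s

I = ½MR² = (1/2)(43.4)(0.424)² = 3.901 kg·m².
The net torque has magnitude 12.7 N·m, opposing ω.
|α| = τ/I = 12.70/3.901 = 3.255 rad/s² (deceleration).
0 = ω₀ − |α|t ⇒ t = ω₀/|α| = 123/3.255 = 37.78 s.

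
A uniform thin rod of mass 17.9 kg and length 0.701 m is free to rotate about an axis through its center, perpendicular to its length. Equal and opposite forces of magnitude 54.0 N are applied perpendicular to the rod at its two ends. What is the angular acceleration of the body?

α ≈ 51.6 rad/s²

I = (1/12)ML² = (1/12)(17.9)(0.701)² = 0.7330 kg·m².
The couple gives τ = F·(L/2) + F·(L/2) = F L = (54.0)(0.701) = 37.85 N·m.
From τ = Iα: α = 37.85/0.7330 = 51.64 rad/s².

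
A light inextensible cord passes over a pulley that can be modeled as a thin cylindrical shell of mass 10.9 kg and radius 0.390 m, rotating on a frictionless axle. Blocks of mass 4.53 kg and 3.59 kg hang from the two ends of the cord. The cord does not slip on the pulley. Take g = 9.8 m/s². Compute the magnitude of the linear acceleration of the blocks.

a ≈ 0.484 m/s²

I = MR² = (10.9)(0.390)² = 1.658 kg·m².
Heavier block: m₁g − T₁ = m₁a. Lighter block: T₂ − m₂g = m₂a.
Pulley: (T₁ − T₂)R = Iα = I(a/R), so T₁ − T₂ = (I/R²)a = 1·M_p a = 10.90·a.
Adding the three: (m₁ − m₂)g = (m₁ + m₂ + 10.90)a, so a = (4.53 − 3.59)(9.8)/(4.53 + 3.59 + 10.90) = 0.4843 m/s².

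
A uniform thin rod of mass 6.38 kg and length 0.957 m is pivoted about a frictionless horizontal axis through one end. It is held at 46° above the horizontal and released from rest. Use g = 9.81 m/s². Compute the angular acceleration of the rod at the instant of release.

α ≈ 10.7 rad/s²

About the pivot, I = (1/3)ML² = (1/3)(6.38)(0.957)² = 1.948 kg·m².
The weight acts at the center, a distance L/2 = 0.4785 m from the pivot; τ = Mg(L/2) cos 46° = 20.80 N·m.
α = τ/I = 20.80/1.948 = 10.68 rad/s².
(Equivalently α = (3g/(2L)) cos 46° = 10.68 rad/s².)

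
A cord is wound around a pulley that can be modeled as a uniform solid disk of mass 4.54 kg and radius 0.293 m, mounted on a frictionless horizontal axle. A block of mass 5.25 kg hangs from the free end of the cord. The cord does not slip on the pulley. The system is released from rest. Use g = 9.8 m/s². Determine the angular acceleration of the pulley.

I = ½MR² = (1/2)(4.54)(0.293)² = 0.1949 kg·m².
Block: mg − T = ma. Pulley: TR = Iα. No-slip: a = αR, so T = (I/R²)a = 2.270·a.
Then mg = (m + 2.270)a, so a = (5.25)(9.8)/(5.25 + 2.270) = 6.842 m/s².
α = a/R = 6.842/0.293 = 23.35 rad/s².

α ≈ 23.4 rad/s²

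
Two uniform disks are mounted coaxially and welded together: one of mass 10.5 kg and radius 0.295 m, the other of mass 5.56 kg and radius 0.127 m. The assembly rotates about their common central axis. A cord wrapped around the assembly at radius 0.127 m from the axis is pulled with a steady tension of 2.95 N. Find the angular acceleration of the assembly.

I = ½M₁R₁² + ½M₂R₂² = ½(10.5)(0.295)² + ½(5.56)(0.127)² = 0.5017 kg·m².
τ = F r = (2.95)(0.127) = 0.3747 N·m.
α = τ/I = 0.3747/0.5017 = 0.7467 rad/s².

α ≈ 0.747 rad/s²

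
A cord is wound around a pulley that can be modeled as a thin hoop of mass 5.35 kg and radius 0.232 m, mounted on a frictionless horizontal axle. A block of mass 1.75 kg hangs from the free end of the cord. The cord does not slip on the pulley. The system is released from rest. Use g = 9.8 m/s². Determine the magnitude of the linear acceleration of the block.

I = MR² = (5.35)(0.232)² = 0.2880 kg·m².
Block: mg − T = ma. Pulley: TR = Iα. No-slip: a = αR, so T = (I/R²)a = 5.350·a.
Then mg = (m + 5.350)a, so a = (1.75)(9.8)/(1.75 + 5.350) = 2.415 m/s².

a ≈ 2.42 m/s²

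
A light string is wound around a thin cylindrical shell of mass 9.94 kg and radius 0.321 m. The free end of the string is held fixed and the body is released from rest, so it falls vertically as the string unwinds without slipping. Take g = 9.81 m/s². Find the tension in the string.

Translation: Mg − T = Ma. Rotation about the center: TR = Iα with I = MR².
With a = αR: T = (I/R²)a = M a, so Mg = (1 + 1.000)Ma.
a = g/(1 + 1.000) = 9.81/2.000 = 4.905 m/s².
T = 1.000·M·a = (1.000)(9.94)(4.905) = 48.76 N.

T ≈ 48.8 N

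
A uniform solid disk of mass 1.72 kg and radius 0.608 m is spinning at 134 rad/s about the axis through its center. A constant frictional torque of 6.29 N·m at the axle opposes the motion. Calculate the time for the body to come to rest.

t ≈ 6.77 s

I = ½MR² = (1/2)(1.72)(0.608)² = 0.3179 kg·m².
The net torque has magnitude 6.29 N·m, opposing ω.
|α| = τ/I = 6.290/0.3179 = 19.79 rad/s² (deceleration).
0 = ω₀ − |α|t ⇒ t = ω₀/|α| = 134/19.79 = 6.773 s.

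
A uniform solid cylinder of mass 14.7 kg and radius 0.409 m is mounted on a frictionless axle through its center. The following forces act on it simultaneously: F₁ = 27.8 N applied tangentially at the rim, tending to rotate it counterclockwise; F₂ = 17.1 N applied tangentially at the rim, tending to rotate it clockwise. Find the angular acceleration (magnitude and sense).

α ≈ 3.56 rad/s², counterclockwise

I = ½MR² = (1/2)(14.7)(0.409)² = 1.230 kg·m².
Taking counterclockwise as positive: τ₁ = +(27.8)(0.409) = +11.37 N·m; τ₂ = −(17.1)(0.409) = −6.994 N·m.
Net torque τ = 4.376 N·m.
α = τ/I = 4.376/1.230 = 3.559 rad/s².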